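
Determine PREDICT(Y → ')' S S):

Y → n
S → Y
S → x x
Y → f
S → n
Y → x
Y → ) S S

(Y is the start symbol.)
PREDICT(Y → ')' S S) = (FIRST(RHS) \ {ε}) ∪ (FOLLOW(Y) if ε ∈ FIRST(RHS), i.e. RHS ⇒* ε)
FIRST(')' S S) = { ')' }
ε ∉ FIRST(')' S S), so FOLLOW(Y) is not added.
PREDICT(Y → ')' S S) = { ')' }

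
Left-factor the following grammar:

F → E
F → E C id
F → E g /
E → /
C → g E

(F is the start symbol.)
F → E F'
F' → ε
F' → C id
F' → g /
E → /
C → g E

Left-factoring transforms A → αβ₁ | αβ₂ into A → αA' and A' → β₁ | β₂
(α is the longest common prefix among the alternatives). Repeat until
no nonterminal has two alternatives with a common prefix.

Round 1: F has alternatives sharing prefix 'E'. Introduce F': F → E F'
  Add: F' → ε
  Add: F' → C id
  Add: F' → g /

No remaining common prefixes — done.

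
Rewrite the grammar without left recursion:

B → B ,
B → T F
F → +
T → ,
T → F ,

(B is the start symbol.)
B is directly left-recursive. The standard transformation for
  A → A α₁ | ... | A α_m | β₁ | ... | β_n
is
  A  → β₁ A' | ... | β_n A'
  A' → α₁ A' | ... | α_m A' | ε

B → T F becomes B → T F B'
B → B , becomes B' → , B'
Add B' → ε

Productions for other non-terminals are unchanged:
  F → +
  T → ,
  T → F ,

Resulting grammar:
B → T F B'
B' → , B'
B' → ε
F → +
T → ,
T → F ,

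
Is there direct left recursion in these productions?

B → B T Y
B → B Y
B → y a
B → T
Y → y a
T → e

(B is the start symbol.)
Yes, B is left-recursive

Direct left recursion occurs when N → N α for some non-terminal N (the right-hand side begins with the left-hand side itself).

B → B T Y: LEFT RECURSIVE (starts with B)
B → B Y: LEFT RECURSIVE (starts with B)
B → y a: starts with y
B → T: starts with T
Y → y a: starts with y
T → e: starts with e

The grammar has direct left recursion on: B.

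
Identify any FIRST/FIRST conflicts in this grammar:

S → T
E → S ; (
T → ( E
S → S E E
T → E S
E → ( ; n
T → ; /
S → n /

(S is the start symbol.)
Yes. S → T / S → S E E on { '(', ';', 'n' }; S → T / S → n '/' on { 'n' }; S → S E E / S → n '/' on { 'n' }; E → S ';' '(' / E → '(' ';' n on { '(' }; T → '(' E / T → E S on { '(' }; T → E S / T → ';' '/' on { ';' }

FIRST sets of the non-terminals at (or reachable through a nullable prefix from) the front of some alternative:
  FIRST(T) = { '(', ';', 'n' }
  FIRST(S) = { '(', ';', 'n' }
  FIRST(E) = { '(', ';', 'n' }

Productions for S:
  S → T: FIRST = { '(', ';', 'n' }
  S → S E E: FIRST = { '(', ';', 'n' }
  S → n /: FIRST = { 'n' }
Productions for E:
  E → S ; (: FIRST = { '(', ';', 'n' }
  E → ( ; n: FIRST = { '(' }
Productions for T:
  T → ( E: FIRST = { '(' }
  T → E S: FIRST = { '(', ';', 'n' }
  T → ; /: FIRST = { ';' }

Conflict for S: S → T and S → S E E
  Overlap: { '(', ';', 'n' }
Conflict for S: S → T and S → n /
  Overlap: { 'n' }
Conflict for S: S → S E E and S → n /
  Overlap: { 'n' }
Conflict for E: E → S ; ( and E → ( ; n
  Overlap: { '(' }
Conflict for T: T → ( E and T → E S
  Overlap: { '(' }
Conflict for T: T → E S and T → ; /
  Overlap: { ';' }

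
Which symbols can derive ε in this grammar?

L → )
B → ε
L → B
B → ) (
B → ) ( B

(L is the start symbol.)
ε-productions: B → ε
So B is immediately nullable.
L → B: every symbol on the right is nullable, so L is nullable too.
Every non-terminal is now nullable.
Nullable = { 'B', 'L' }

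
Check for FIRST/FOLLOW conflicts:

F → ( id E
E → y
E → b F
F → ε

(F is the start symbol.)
No FIRST/FOLLOW conflicts.

Nullable non-terminals: F.

F: nullable alternative(s) F → ε; FOLLOW(F) = { $ }
  F → ( id E: FIRST \ {ε} = { '(' } — disjoint from FOLLOW(F)
  F → ε: FIRST \ {ε} = { } — this is the only nullable alternative, skip

E has no nullable alternative, so no FIRST/FOLLOW check is needed there.

No FIRST/FOLLOW conflicts found.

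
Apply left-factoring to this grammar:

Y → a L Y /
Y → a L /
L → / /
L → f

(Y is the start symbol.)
Y → a L Y'
Y' → Y /
Y' → /
L → / /
L → f

Left-factoring transforms A → αβ₁ | αβ₂ into A → αA' and A' → β₁ | β₂
(α is the longest common prefix among the alternatives). Repeat until
no nonterminal has two alternatives with a common prefix.

Round 1: Y has alternatives sharing prefix 'a L'. Introduce Y': Y → a L Y'
  Add: Y' → Y /
  Add: Y' → /

No remaining common prefixes — done.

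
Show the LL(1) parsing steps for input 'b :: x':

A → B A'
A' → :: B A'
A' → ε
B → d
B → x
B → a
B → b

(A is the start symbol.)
Stack is shown with the top on the left.

Stack      Input     Action
---------------------------
A $        b :: x $  output A → B A'
B A' $     b :: x $  output B → b
b A' $     b :: x $  match 'b'
A' $       :: x $    output A' → :: B A'
:: B A' $  :: x $    match '::'
B A' $     x $       output B → x
x A' $     x $       match 'x'
A' $       $         output A' → ε
$          $         accept

The string is accepted.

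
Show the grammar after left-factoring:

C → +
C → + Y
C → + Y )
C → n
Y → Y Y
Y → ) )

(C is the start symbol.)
C → + C'
C' → ε
C' → Y C''
C'' → ε
C'' → )
C → n
Y → Y Y
Y → ) )

Left-factoring transforms A → αβ₁ | αβ₂ into A → αA' and A' → β₁ | β₂
(α is the longest common prefix among the alternatives). Repeat until
no nonterminal has two alternatives with a common prefix.

Round 1: C has alternatives sharing prefix '+'. Introduce C': C → + C'
  Add: C' → ε
  Add: C' → Y
  Add: C' → Y )

Round 2: C' has alternatives sharing prefix 'Y'. Introduce C'': C' → Y C''
  Add: C'' → ε
  Add: C'' → )

No remaining common prefixes — done.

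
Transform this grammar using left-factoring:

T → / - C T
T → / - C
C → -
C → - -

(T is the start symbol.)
T → / - C T'
T' → T
T' → ε
C → - C'
C' → ε
C' → -

Left-factoring transforms A → αβ₁ | αβ₂ into A → αA' and A' → β₁ | β₂
(α is the longest common prefix among the alternatives). Repeat until
no nonterminal has two alternatives with a common prefix.

Round 1: T has alternatives sharing prefix '/ - C'. Introduce T': T → / - C T'
  Add: T' → T
  Add: T' → ε

Round 2: C has alternatives sharing prefix '-'. Introduce C': C → - C'
  Add: C' → ε
  Add: C' → -

No remaining common prefixes — done.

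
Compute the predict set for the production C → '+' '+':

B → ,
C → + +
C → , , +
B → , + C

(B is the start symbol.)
PREDICT(C → '+' '+') = (FIRST(RHS) \ {ε}) ∪ (FOLLOW(C) if ε ∈ FIRST(RHS), i.e. RHS ⇒* ε)
FIRST('+' '+') = { '+' }
ε ∉ FIRST('+' '+'), so FOLLOW(C) is not added.
PREDICT(C → '+' '+') = { '+' }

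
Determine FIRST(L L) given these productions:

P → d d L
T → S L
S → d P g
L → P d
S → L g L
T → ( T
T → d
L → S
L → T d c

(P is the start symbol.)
FIRST sets of the non-terminals involved (from the grammar, by fixed-point iteration):
  FIRST(L) = { '(', 'd' }

To compute FIRST(L L), process the symbols left to right:
Symbol L is a non-terminal. Add FIRST(L) \ {ε} = { '(', 'd' }
L is not nullable (ε ∉ FIRST(L)), so stop here.
FIRST(L L) = { '(', 'd' }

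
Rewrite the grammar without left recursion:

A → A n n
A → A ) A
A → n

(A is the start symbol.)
A → n A'
A' → n n A'
A' → ) A A'
A' → ε

A is directly left-recursive. The standard transformation for
  A → A α₁ | ... | A α_m | β₁ | ... | β_n
is
  A  → β₁ A' | ... | β_n A'
  A' → α₁ A' | ... | α_m A' | ε

A → n becomes A → n A'
A → A n n becomes A' → n n A'
A → A ) A becomes A' → ) A A'
Add A' → ε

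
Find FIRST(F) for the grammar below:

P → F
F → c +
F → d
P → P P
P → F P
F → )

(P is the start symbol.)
To compute FIRST(F), examine every production with F on the left-hand side, reading each right-hand side left to right until a non-nullable symbol is reached.

From F → c +:
  - c is a terminal: add 'c' and stop
From F → d:
  - d is a terminal: add 'd' and stop
From F → ):
  - ')' is a terminal: add ')' and stop

Collecting: FIRST(F) = { ')', 'c', 'd' }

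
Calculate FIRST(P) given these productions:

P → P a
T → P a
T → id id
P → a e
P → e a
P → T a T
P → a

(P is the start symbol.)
{ 'a', 'e', 'id' }

To compute FIRST(P), examine every production with P on the left-hand side, reading each right-hand side left to right until a non-nullable symbol is reached.

FIRST sets of the other non-terminals involved (by the same procedure, iterated to a fixed point):
  FIRST(T) = { 'a', 'e', 'id' }

From P → P a:
  - P is the symbol being defined: contributes nothing new
    P is not nullable, so stop
From P → a e:
  - a is a terminal: add 'a' and stop
From P → e a:
  - e is a terminal: add 'e' and stop
From P → T a T:
  - T is a non-terminal: add FIRST(T) \ {ε} = { 'a', 'e', 'id' }
    T is not nullable, so stop
From P → a:
  - a is a terminal: add 'a' and stop

Collecting: FIRST(P) = { 'a', 'e', 'id' }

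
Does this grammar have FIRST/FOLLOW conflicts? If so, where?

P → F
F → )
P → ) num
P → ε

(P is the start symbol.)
Nullable non-terminals: P.
FIRST sets used below: FIRST(F) = { ')' }

P: nullable alternative(s) P → ε; FOLLOW(P) = { $ }
  P → F: FIRST \ {ε} = { ')' } — disjoint from FOLLOW(P)
  P → ) num: FIRST \ {ε} = { ')' } — disjoint from FOLLOW(P)
  P → ε: FIRST \ {ε} = { } — this is the only nullable alternative, skip

F has no nullable alternative, so no FIRST/FOLLOW check is needed there.

No FIRST/FOLLOW conflicts found.

Answer: No FIRST/FOLLOW conflicts.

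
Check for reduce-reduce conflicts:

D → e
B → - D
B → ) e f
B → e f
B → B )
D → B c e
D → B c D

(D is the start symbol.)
Augment with D' → D and build the canonical LR(0) collection (I0 = CLOSURE({[D' → . D]}), then GOTO on every symbol after a dot until no new states appear). It has 14 states:
  I0: { [B → . ) e f], [B → . - D], [B → . B )], [B → . e f], [D → . B c D], [D → . B c e], [D → . e], [D' → . D] }  — shift
  I1: { [B → ) . e f] }  — shift
  I2: { [B → - . D], [B → . ) e f], [B → . - D], [B → . B )], [B → . e f], [D → . B c D], [D → . B c e], [D → . e] }  — shift
  I3: { [B → B . )], [D → B . c D], [D → B . c e] }  — shift
  I4: { [D' → D .] }  — accept
  I5: { [B → e . f], [D → e .] }  — shift, reduce
  I6: { [B → e f .] }  — reduce
  I7: { [B → B ) .] }  — reduce
  I8: { [B → . ) e f], [B → . - D], [B → . B )], [B → . e f], [D → . B c D], [D → . B c e], [D → . e], [D → B c . D], [D → B c . e] }  — shift
  I9: { [D → B c D .] }  — reduce
  I10: { [B → e . f], [D → B c e .], [D → e .] }  — shift, 2 reduces
  I11: { [B → - D .] }  — reduce
  I12: { [B → ) e . f] }  — shift
  I13: { [B → ) e f .] }  — reduce

I10 contains complete items [D → B c e .], [D → e .] — reduce-reduce conflict.

Answer: Yes — I10: [D → B c e .] vs [D → e .]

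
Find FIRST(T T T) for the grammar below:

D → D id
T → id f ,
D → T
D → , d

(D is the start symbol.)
FIRST sets of the non-terminals involved (from the grammar, by fixed-point iteration):
  FIRST(T) = { 'id' }

To compute FIRST(T T T), process the symbols left to right:
Symbol T is a non-terminal. Add FIRST(T) \ {ε} = { 'id' }
T is not nullable (ε ∉ FIRST(T)), so stop here.
FIRST(T T T) = { 'id' }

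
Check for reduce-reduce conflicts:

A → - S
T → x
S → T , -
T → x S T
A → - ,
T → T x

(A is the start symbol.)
No reduce-reduce conflicts

Augment with A' → A and build the canonical LR(0) collection (I0 = CLOSURE({[A' → . A]}), then GOTO on every symbol after a dot until no new states appear). It has 12 states:
  I0: { [A → . - ,], [A → . - S], [A' → . A] }  — shift
  I1: { [A → - . ,], [A → - . S], [S → . T , -], [T → . T x], [T → . x S T], [T → . x] }  — shift
  I2: { [A' → A .] }  — accept
  I3: { [A → - , .] }  — reduce
  I4: { [A → - S .] }  — reduce
  I5: { [S → T . , -], [T → T . x] }  — shift
  I6: { [S → . T , -], [T → . T x], [T → . x S T], [T → . x], [T → x . S T], [T → x .] }  — shift, reduce
  I7: { [T → . T x], [T → . x S T], [T → . x], [T → x S . T] }  — shift
  I8: { [T → T . x], [T → x S T .] }  — shift, reduce
  I9: { [T → T x .] }  — reduce
  I10: { [S → T , . -] }  — shift
  I11: { [S → T , - .] }  — reduce

No state contains more than one complete item.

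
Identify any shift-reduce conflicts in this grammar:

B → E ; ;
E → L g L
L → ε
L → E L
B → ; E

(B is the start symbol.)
A shift-reduce conflict occurs when an LR(0) state has both:
  - a complete (reduce) item [A → α .] (dot at the end), and
  - a shift item [B → β . c γ] (dot before a terminal).

Augment with B' → B and build the canonical LR(0) collection (I0 = CLOSURE({[B' → . B]}), then GOTO on every symbol after a dot until no new states appear). It has 12 states:
  I0: { [B → . ; E], [B → . E ; ;], [B' → . B], [E → . L g L], [L → . E L], [L → .] }  — shift, reduce
  I1: { [B → ; . E], [E → . L g L], [L → . E L], [L → .] }  — reduce
  I2: { [B' → B .] }  — accept
  I3: { [B → E . ; ;], [E → . L g L], [L → . E L], [L → .], [L → E . L] }  — shift, reduce
  I4: { [E → L . g L] }  — shift
  I5: { [E → . L g L], [E → L g . L], [L → . E L], [L → .] }  — reduce
  I6: { [E → . L g L], [L → . E L], [L → .], [L → E . L] }  — reduce
  I7: { [E → L . g L], [E → L g L .] }  — shift, reduce
  I8: { [E → L . g L], [L → E L .] }  — shift, reduce
  I9: { [B → E ; . ;] }  — shift
  I10: { [B → E ; ; .] }  — reduce
  I11: { [B → ; E .], [E → . L g L], [L → . E L], [L → .], [L → E . L] }  — 2 reduces

I0 contains reduce item [L → .] and shift item [B → . ; E] — shift-reduce conflict.
I3 contains reduce item [L → .] and shift item [B → E . ; ;] — shift-reduce conflict.
I7 contains reduce item [E → L g L .] and shift item [E → L . g L] — shift-reduce conflict.
I8 contains reduce item [L → E L .] and shift item [E → L . g L] — shift-reduce conflict.

Answer: Yes — I0: [L → .] vs [B → . ; E]; I3: [L → .] vs [B → E . ; ;]; I7: [E → L g L .] vs [E → L . g L]; I8: [L → E L .] vs [E → L . g L]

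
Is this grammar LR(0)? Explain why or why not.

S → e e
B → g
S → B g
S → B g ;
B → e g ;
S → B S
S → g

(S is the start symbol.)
A grammar is LR(0) if no state in the canonical LR(0) collection has:
  - both a shift item (dot before a terminal) and a complete item (shift-reduce conflict), or
  - two or more complete items (reduce-reduce conflict; the accept item [S' → S .] counts as a complete item here).

Augment with S' → S and build the canonical LR(0) collection (I0 = CLOSURE({[S' → . S]}), then GOTO on every symbol after a dot until no new states appear). It has 11 states:
  I0: { [B → . e g ;], [B → . g], [S → . B S], [S → . B g ;], [S → . B g], [S → . e e], [S → . g], [S' → . S] }  — shift
  I1: { [B → . e g ;], [B → . g], [S → . B S], [S → . B g ;], [S → . B g], [S → . e e], [S → . g], [S → B . S], [S → B . g ;], [S → B . g] }  — shift
  I2: { [S' → S .] }  — accept
  I3: { [B → e . g ;], [S → e . e] }  — shift
  I4: { [B → g .], [S → g .] }  — 2 reduces
  I5: { [S → e e .] }  — reduce
  I6: { [B → e g . ;] }  — shift
  I7: { [B → e g ; .] }  — reduce
  I8: { [S → B S .] }  — reduce
  I9: { [B → g .], [S → B g . ;], [S → B g .], [S → g .] }  — shift, 3 reduces
  I10: { [S → B g ; .] }  — reduce

Conflict in state I4:
  Reduce-reduce conflict: [B → g .] and [S → g .]
So the grammar is NOT LR(0).

Answer: No. Reduce-reduce conflict: [B → g .] and [S → g .]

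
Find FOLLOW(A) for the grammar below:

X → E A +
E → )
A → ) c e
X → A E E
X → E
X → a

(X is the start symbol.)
In X → E A +: A is followed by '+', add FIRST('+') \ {ε} = { '+' }
In X → A E E: A is followed by E E, add FIRST(E E) \ {ε} = { ')' }

Taking the union: FOLLOW(A) = { ')', '+' }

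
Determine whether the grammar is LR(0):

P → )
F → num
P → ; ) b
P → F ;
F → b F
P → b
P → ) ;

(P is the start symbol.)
A grammar is LR(0) if no state in the canonical LR(0) collection has:
  - both a shift item (dot before a terminal) and a complete item (shift-reduce conflict), or
  - two or more complete items (reduce-reduce conflict; the accept item [P' → P .] counts as a complete item here).

Augment with P' → P and build the canonical LR(0) collection (I0 = CLOSURE({[P' → . P]}), then GOTO on every symbol after a dot until no new states appear). It has 13 states:
  I0: { [F → . b F], [F → . num], [P → . ) ;], [P → . )], [P → . ; ) b], [P → . F ;], [P → . b], [P' → . P] }  — shift
  I1: { [P → ) . ;], [P → ) .] }  — shift, reduce
  I2: { [P → ; . ) b] }  — shift
  I3: { [P → F . ;] }  — shift
  I4: { [P' → P .] }  — accept
  I5: { [F → . b F], [F → . num], [F → b . F], [P → b .] }  — shift, reduce
  I6: { [F → num .] }  — reduce
  I7: { [F → b F .] }  — reduce
  I8: { [F → . b F], [F → . num], [F → b . F] }  — shift
  I9: { [P → F ; .] }  — reduce
  I10: { [P → ; ) . b] }  — shift
  I11: { [P → ; ) b .] }  — reduce
  I12: { [P → ) ; .] }  — reduce

Conflict in state I1:
  Shift-reduce conflict between [P → ) .] and [P → ) . ;]
So the grammar is NOT LR(0).

Answer: No. Shift-reduce conflict between [P → ) .] and [P → ) . ;]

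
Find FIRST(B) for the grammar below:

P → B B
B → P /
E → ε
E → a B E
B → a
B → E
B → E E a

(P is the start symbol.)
{ '/', 'a', ε }

FIRST sets of the other non-terminals involved (by the same procedure, iterated to a fixed point):
  FIRST(P) = { '/', 'a', ε }
  FIRST(E) = { 'a', ε }

From B → P /:
  - P is a non-terminal: add FIRST(P) \ {ε} = { '/', 'a' }
    P is nullable, so continue to the next symbol
  - '/' is a terminal: add '/' and stop
From B → a:
  - a is a terminal: add 'a' and stop
From B → E:
  - E is a non-terminal: add FIRST(E) \ {ε} = { 'a' }
    E is nullable and nothing follows, so the whole right-hand side can vanish: ε ∈ FIRST(B)
From B → E E a:
  - E is a non-terminal: add FIRST(E) \ {ε} = { 'a' }
    E is nullable, so continue to the next symbol
  - E is a non-terminal: add FIRST(E) \ {ε} = { 'a' }
    E is nullable, so continue to the next symbol
  - a is a terminal: add 'a' and stop

Collecting: FIRST(B) = { '/', 'a', ε }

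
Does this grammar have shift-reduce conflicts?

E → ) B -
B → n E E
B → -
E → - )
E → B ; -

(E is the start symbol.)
Yes — I2: [B → - .] vs [E → - . )]

A shift-reduce conflict occurs when an LR(0) state has both:
  - a complete (reduce) item [A → α .] (dot at the end), and
  - a shift item [B → β . c γ] (dot before a terminal).

Augment with E' → E and build the canonical LR(0) collection (I0 = CLOSURE({[E' → . E]}), then GOTO on every symbol after a dot until no new states appear). It has 14 states:
  I0: { [B → . -], [B → . n E E], [E → . ) B -], [E → . - )], [E → . B ; -], [E' → . E] }  — shift
  I1: { [B → . -], [B → . n E E], [E → ) . B -] }  — shift
  I2: { [B → - .], [E → - . )] }  — shift, reduce
  I3: { [E → B . ; -] }  — shift
  I4: { [E' → E .] }  — accept
  I5: { [B → . -], [B → . n E E], [B → n . E E], [E → . ) B -], [E → . - )], [E → . B ; -] }  — shift
  I6: { [B → . -], [B → . n E E], [B → n E . E], [E → . ) B -], [E → . - )], [E → . B ; -] }  — shift
  I7: { [B → n E E .] }  — reduce
  I8: { [E → B ; . -] }  — shift
  I9: { [E → B ; - .] }  — reduce
  I10: { [E → - ) .] }  — reduce
  I11: { [B → - .] }  — reduce
  I12: { [E → ) B . -] }  — shift
  I13: { [E → ) B - .] }  — reduce

I2 contains reduce item [B → - .] and shift item [E → - . )] — shift-reduce conflict.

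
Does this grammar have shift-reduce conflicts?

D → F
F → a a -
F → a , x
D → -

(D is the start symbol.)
A shift-reduce conflict occurs when an LR(0) state has both:
  - a complete (reduce) item [A → α .] (dot at the end), and
  - a shift item [B → β . c γ] (dot before a terminal).

Augment with D' → D and build the canonical LR(0) collection (I0 = CLOSURE({[D' → . D]}), then GOTO on every symbol after a dot until no new states appear). It has 9 states:
  I0: { [D → . -], [D → . F], [D' → . D], [F → . a , x], [F → . a a -] }  — shift
  I1: { [D → - .] }  — reduce
  I2: { [D' → D .] }  — accept
  I3: { [D → F .] }  — reduce
  I4: { [F → a . , x], [F → a . a -] }  — shift
  I5: { [F → a , . x] }  — shift
  I6: { [F → a a . -] }  — shift
  I7: { [F → a a - .] }  — reduce
  I8: { [F → a , x .] }  — reduce

No state contains both a complete item and a shift item.

Answer: No shift-reduce conflicts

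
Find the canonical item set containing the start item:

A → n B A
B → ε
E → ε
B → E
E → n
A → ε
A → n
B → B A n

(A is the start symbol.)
First, augment the grammar with A' → A
I₀ = CLOSURE({ [A' → . A] }):
  [A' → . A] has the dot before A: add [A → . n B A], [A → .], [A → . n]
No further items can be added.

I₀ = { [A → . n B A], [A → . n], [A → .], [A' → . A] }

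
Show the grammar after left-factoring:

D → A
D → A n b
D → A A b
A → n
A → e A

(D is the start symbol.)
D → A D'
D' → ε
D' → n b
D' → A b
A → n
A → e A

Left-factoring transforms A → αβ₁ | αβ₂ into A → αA' and A' → β₁ | β₂
(α is the longest common prefix among the alternatives). Repeat until
no nonterminal has two alternatives with a common prefix.

Round 1: D has alternatives sharing prefix 'A'. Introduce D': D → A D'
  Add: D' → ε
  Add: D' → n b
  Add: D' → A b

No remaining common prefixes — done.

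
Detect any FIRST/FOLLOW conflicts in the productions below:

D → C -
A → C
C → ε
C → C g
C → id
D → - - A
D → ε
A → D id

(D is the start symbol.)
Yes. D → C '-' with FOLLOW(D) on { 'id' }; A → D id with FOLLOW(A) on { 'id' }; C → C g with FOLLOW(C) on { 'g', 'id' }; C → id with FOLLOW(C) on { 'id' }

A FIRST/FOLLOW conflict occurs when a non-terminal N has a nullable alternative N → β (β ⇒* ε) and another alternative N → α with FIRST(α) ∩ FOLLOW(N) ≠ ∅: on such a lookahead the parser cannot decide between expanding α and letting N vanish via β.

Nullable non-terminals: A, C, D.
FIRST sets used below: FIRST(C) = { 'g', 'id', ε }, FIRST(D) = { '-', 'g', 'id', ε }

A: nullable alternative(s) A → C; FOLLOW(A) = { $, 'id' }
  A → C: FIRST \ {ε} = { 'g', 'id' } — this is the only nullable alternative, skip
  A → D id: FIRST \ {ε} = { '-', 'g', 'id' } — overlaps FOLLOW(A) on { 'id' }: CONFLICT

C: nullable alternative(s) C → ε; FOLLOW(C) = { $, '-', 'g', 'id' }
  C → ε: FIRST \ {ε} = { } — this is the only nullable alternative, skip
  C → C g: FIRST \ {ε} = { 'g', 'id' } — overlaps FOLLOW(C) on { 'g', 'id' }: CONFLICT
  C → id: FIRST \ {ε} = { 'id' } — overlaps FOLLOW(C) on { 'id' }: CONFLICT

D: nullable alternative(s) D → ε; FOLLOW(D) = { $, 'id' }
  D → C -: FIRST \ {ε} = { '-', 'g', 'id' } — overlaps FOLLOW(D) on { 'id' }: CONFLICT
  D → - - A: FIRST \ {ε} = { '-' } — disjoint from FOLLOW(D)
  D → ε: FIRST \ {ε} = { } — this is the only nullable alternative, skip

So the grammar has 4 FIRST/FOLLOW conflicts (marked CONFLICT above).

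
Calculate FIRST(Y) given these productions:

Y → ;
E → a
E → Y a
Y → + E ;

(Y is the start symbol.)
To compute FIRST(Y), examine every production with Y on the left-hand side, reading each right-hand side left to right until a non-nullable symbol is reached.

From Y → ;:
  - ';' is a terminal: add ';' and stop
From Y → + E ;:
  - '+' is a terminal: add '+' and stop

Collecting: FIRST(Y) = { '+', ';' }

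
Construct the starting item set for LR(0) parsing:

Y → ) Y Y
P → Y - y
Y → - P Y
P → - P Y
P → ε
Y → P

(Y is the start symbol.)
First, augment the grammar with Y' → Y
I₀ = CLOSURE({ [Y' → . Y] }):
  [Y' → . Y] has the dot before Y: add [Y → . ) Y Y], [Y → . - P Y], [Y → . P]
  [Y → . P] has the dot before P: add [P → . Y - y], [P → . - P Y], [P → .]
No further items can be added.

I₀ = { [P → . - P Y], [P → . Y - y], [P → .], [Y → . ) Y Y], [Y → . - P Y], [Y → . P], [Y' → . Y] }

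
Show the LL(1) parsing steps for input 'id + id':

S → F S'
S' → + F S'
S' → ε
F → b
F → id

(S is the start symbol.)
LL(1) parsing maintains a stack (initially the start symbol over $) and the input. At each step: if the stack top is a terminal, match it against the current input token; if it is a non-terminal N, replace it with the RHS of M[N, lookahead] (the unique production whose predict set contains the lookahead).

Stack is shown with the top on the left.

Stack     Input      Action
---------------------------
S $       id + id $  output S → F S'
F S' $    id + id $  output F → id
id S' $   id + id $  match 'id'
S' $      + id $     output S' → + F S'
+ F S' $  + id $     match '+'
F S' $    id $       output F → id
id S' $   id $       match 'id'
S' $      $          output S' → ε
$         $          accept

The string is accepted.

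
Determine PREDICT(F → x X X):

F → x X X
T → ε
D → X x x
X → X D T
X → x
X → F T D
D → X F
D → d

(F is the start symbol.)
PREDICT(F → x X X) = (FIRST(RHS) \ {ε}) ∪ (FOLLOW(F) if ε ∈ FIRST(RHS), i.e. RHS ⇒* ε)
FIRST(x X X) = { 'x' }
ε ∉ FIRST(x X X), so FOLLOW(F) is not added.
PREDICT(F → x X X) = { 'x' }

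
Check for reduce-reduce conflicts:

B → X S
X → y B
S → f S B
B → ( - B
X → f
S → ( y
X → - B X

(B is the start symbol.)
No reduce-reduce conflicts

A reduce-reduce conflict occurs when an LR(0) state has two complete items [A → α .] and [B → β .] — both call for a reduction, and with no lookahead the parser cannot choose between them.

Augment with B' → B and build the canonical LR(0) collection (I0 = CLOSURE({[B' → . B]}), then GOTO on every symbol after a dot until no new states appear). It has 18 states:
  I0: { [B → . ( - B], [B → . X S], [B' → . B], [X → . - B X], [X → . f], [X → . y B] }  — shift
  I1: { [B → ( . - B] }  — shift
  I2: { [B → . ( - B], [B → . X S], [X → - . B X], [X → . - B X], [X → . f], [X → . y B] }  — shift
  I3: { [B' → B .] }  — accept
  I4: { [B → X . S], [S → . ( y], [S → . f S B] }  — shift
  I5: { [X → f .] }  — reduce
  I6: { [B → . ( - B], [B → . X S], [X → . - B X], [X → . f], [X → . y B], [X → y . B] }  — shift
  I7: { [X → y B .] }  — reduce
  I8: { [S → ( . y] }  — shift
  I9: { [B → X S .] }  — reduce
  I10: { [S → . ( y], [S → . f S B], [S → f . S B] }  — shift
  I11: { [B → . ( - B], [B → . X S], [S → f S . B], [X → . - B X], [X → . f], [X → . y B] }  — shift
  I12: { [S → f S B .] }  — reduce
  I13: { [S → ( y .] }  — reduce
  I14: { [X → - B . X], [X → . - B X], [X → . f], [X → . y B] }  — shift
  I15: { [X → - B X .] }  — reduce
  I16: { [B → ( - . B], [B → . ( - B], [B → . X S], [X → . - B X], [X → . f], [X → . y B] }  — shift
  I17: { [B → ( - B .] }  — reduce

No state contains more than one complete item.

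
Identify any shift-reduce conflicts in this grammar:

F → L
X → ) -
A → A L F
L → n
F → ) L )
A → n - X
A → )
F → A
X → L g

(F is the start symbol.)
Yes — I1: [A → ) .] vs [L → . n]; I2: [F → A .] vs [L → . n]; I5: [L → n .] vs [A → n . - X]

A shift-reduce conflict occurs when an LR(0) state has both:
  - a complete (reduce) item [A → α .] (dot at the end), and
  - a shift item [B → β . c γ] (dot before a terminal).

Augment with F' → F and build the canonical LR(0) collection (I0 = CLOSURE({[F' → . F]}), then GOTO on every symbol after a dot until no new states appear). It has 17 states:
  I0: { [A → . )], [A → . A L F], [A → . n - X], [F → . ) L )], [F → . A], [F → . L], [F' → . F], [L → . n] }  — shift
  I1: { [A → ) .], [F → ) . L )], [L → . n] }  — shift, reduce
  I2: { [A → A . L F], [F → A .], [L → . n] }  — shift, reduce
  I3: { [F' → F .] }  — accept
  I4: { [F → L .] }  — reduce
  I5: { [A → n . - X], [L → n .] }  — shift, reduce
  I6: { [A → n - . X], [L → . n], [X → . ) -], [X → . L g] }  — shift
  I7: { [X → ) . -] }  — shift
  I8: { [X → L . g] }  — shift
  I9: { [A → n - X .] }  — reduce
  I10: { [L → n .] }  — reduce
  I11: { [X → L g .] }  — reduce
  I12: { [X → ) - .] }  — reduce
  I13: { [A → . )], [A → . A L F], [A → . n - X], [A → A L . F], [F → . ) L )], [F → . A], [F → . L], [L → . n] }  — shift
  I14: { [A → A L F .] }  — reduce
  I15: { [F → ) L . )] }  — shift
  I16: { [F → ) L ) .] }  — reduce

I1 contains reduce item [A → ) .] and shift item [L → . n] — shift-reduce conflict.
I2 contains reduce item [F → A .] and shift item [L → . n] — shift-reduce conflict.
I5 contains reduce item [L → n .] and shift item [A → n . - X] — shift-reduce conflict.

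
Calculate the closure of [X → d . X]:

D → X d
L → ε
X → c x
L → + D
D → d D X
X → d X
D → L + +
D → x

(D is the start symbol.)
{ [X → . c x], [X → . d X], [X → d . X] }

To compute CLOSURE, for each item [A → α.Bβ] where B is a non-terminal, add [B → .γ] for all productions B → γ; repeat for the newly added items until nothing changes.

Start with: [X → d . X]
  [X → d . X] has the dot before X: add [X → . c x], [X → . d X]
No further items can be added.

CLOSURE = { [X → . c x], [X → . d X], [X → d . X] }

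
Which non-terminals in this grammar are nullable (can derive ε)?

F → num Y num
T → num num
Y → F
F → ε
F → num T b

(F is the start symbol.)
{ 'F', 'Y' }

ε-productions: F → ε
So F is immediately nullable.
Y → F: every symbol on the right is nullable, so Y is nullable too.
No further non-terminal can be added: every production for the remaining non-terminals contains a terminal or a non-nullable non-terminal.
Nullable = { 'F', 'Y' }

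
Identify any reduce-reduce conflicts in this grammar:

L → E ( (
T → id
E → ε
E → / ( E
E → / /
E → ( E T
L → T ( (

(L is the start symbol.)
No reduce-reduce conflicts

A reduce-reduce conflict occurs when an LR(0) state has two complete items [A → α .] and [B → β .] — both call for a reduction, and with no lookahead the parser cannot choose between them.

Augment with L' → L and build the canonical LR(0) collection (I0 = CLOSURE({[L' → . L]}), then GOTO on every symbol after a dot until no new states appear). It has 16 states:
  I0: { [E → . ( E T], [E → . / ( E], [E → . / /], [E → .], [L → . E ( (], [L → . T ( (], [L' → . L], [T → . id] }  — shift, reduce
  I1: { [E → ( . E T], [E → . ( E T], [E → . / ( E], [E → . / /], [E → .] }  — shift, reduce
  I2: { [E → / . ( E], [E → / . /] }  — shift
  I3: { [L → E . ( (] }  — shift
  I4: { [L' → L .] }  — accept
  I5: { [L → T . ( (] }  — shift
  I6: { [T → id .] }  — reduce
  I7: { [L → T ( . (] }  — shift
  I8: { [L → T ( ( .] }  — reduce
  I9: { [L → E ( . (] }  — shift
  I10: { [L → E ( ( .] }  — reduce
  I11: { [E → . ( E T], [E → . / ( E], [E → . / /], [E → .], [E → / ( . E] }  — shift, reduce
  I12: { [E → / / .] }  — reduce
  I13: { [E → / ( E .] }  — reduce
  I14: { [E → ( E . T], [T → . id] }  — shift
  I15: { [E → ( E T .] }  — reduce

No state contains more than one complete item.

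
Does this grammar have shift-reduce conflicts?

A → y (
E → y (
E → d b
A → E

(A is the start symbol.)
No shift-reduce conflicts

A shift-reduce conflict occurs when an LR(0) state has both:
  - a complete (reduce) item [A → α .] (dot at the end), and
  - a shift item [B → β . c γ] (dot before a terminal).

Augment with A' → A and build the canonical LR(0) collection (I0 = CLOSURE({[A' → . A]}), then GOTO on every symbol after a dot until no new states appear). It has 7 states:
  I0: { [A → . E], [A → . y (], [A' → . A], [E → . d b], [E → . y (] }  — shift
  I1: { [A' → A .] }  — accept
  I2: { [A → E .] }  — reduce
  I3: { [E → d . b] }  — shift
  I4: { [A → y . (], [E → y . (] }  — shift
  I5: { [A → y ( .], [E → y ( .] }  — 2 reduces
  I6: { [E → d b .] }  — reduce

No state contains both a complete item and a shift item.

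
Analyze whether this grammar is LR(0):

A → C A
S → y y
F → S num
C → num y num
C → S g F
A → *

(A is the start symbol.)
Yes, the grammar is LR(0)

A grammar is LR(0) if no state in the canonical LR(0) collection has:
  - both a shift item (dot before a terminal) and a complete item (shift-reduce conflict), or
  - two or more complete items (reduce-reduce conflict; the accept item [A' → A .] counts as a complete item here).

Augment with A' → A and build the canonical LR(0) collection (I0 = CLOSURE({[A' → . A]}), then GOTO on every symbol after a dot until no new states appear). It has 15 states:
  I0: { [A → . *], [A → . C A], [A' → . A], [C → . S g F], [C → . num y num], [S → . y y] }  — shift
  I1: { [A → * .] }  — reduce
  I2: { [A' → A .] }  — accept
  I3: { [A → . *], [A → . C A], [A → C . A], [C → . S g F], [C → . num y num], [S → . y y] }  — shift
  I4: { [C → S . g F] }  — shift
  I5: { [C → num . y num] }  — shift
  I6: { [S → y . y] }  — shift
  I7: { [S → y y .] }  — reduce
  I8: { [C → num y . num] }  — shift
  I9: { [C → num y num .] }  — reduce
  I10: { [C → S g . F], [F → . S num], [S → . y y] }  — shift
  I11: { [C → S g F .] }  — reduce
  I12: { [F → S . num] }  — shift
  I13: { [F → S num .] }  — reduce
  I14: { [A → C A .] }  — reduce

Every state is either a pure shift/goto state or contains exactly one complete item and nothing to shift — no conflicts. The grammar is LR(0).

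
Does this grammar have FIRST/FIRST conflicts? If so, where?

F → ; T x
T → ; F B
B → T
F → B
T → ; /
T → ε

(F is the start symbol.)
A FIRST/FIRST conflict occurs when two productions N → α and N → β for the same non-terminal have FIRST(α) ∩ FIRST(β) ≠ ∅ (with ε ∈ FIRST of a nullable right-hand side, so two nullable alternatives also conflict).

FIRST sets of the non-terminals at (or reachable through a nullable prefix from) the front of some alternative:
  FIRST(B) = { ';', ε }

Productions for F:
  F → ; T x: FIRST = { ';' }
  F → B: FIRST = { ';', ε }
Productions for T:
  T → ; F B: FIRST = { ';' }
  T → ; /: FIRST = { ';' }
  T → ε: FIRST = { ε }
B has only one production, so no FIRST/FIRST conflict is possible there.

Conflict for F: F → ; T x and F → B
  Overlap: { ';' }
Conflict for T: T → ; F B and T → ; /
  Overlap: { ';' }

Answer: Yes. F → ';' T x / F → B on { ';' }; T → ';' F B / T → ';' '/' on { ';' }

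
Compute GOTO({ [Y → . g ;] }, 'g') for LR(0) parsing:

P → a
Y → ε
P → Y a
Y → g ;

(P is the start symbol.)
GOTO(I, 'g') = CLOSURE({ [A → αX.β] : [A → α.Xβ] ∈ I, X = 'g' })

Items with dot before 'g', with the dot advanced:
  [Y → . g ;] → [Y → g . ;]
Closure adds nothing (no advanced item has the dot before a non-terminal).

GOTO = { [Y → g . ;] }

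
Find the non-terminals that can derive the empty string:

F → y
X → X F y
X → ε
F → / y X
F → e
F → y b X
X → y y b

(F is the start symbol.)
{ 'X' }

ε-productions: X → ε
So X is immediately nullable.
No further non-terminal can be added: every production for the remaining non-terminals contains a terminal or a non-nullable non-terminal.
Nullable = { 'X' }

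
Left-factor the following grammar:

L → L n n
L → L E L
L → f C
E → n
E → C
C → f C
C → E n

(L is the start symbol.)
L → L L'
L' → n n
L' → E L
L → f C
E → n
E → C
C → f C
C → E n

Left-factoring transforms A → αβ₁ | αβ₂ into A → αA' and A' → β₁ | β₂
(α is the longest common prefix among the alternatives). Repeat until
no nonterminal has two alternatives with a common prefix.

Round 1: L has alternatives sharing prefix 'L'. Introduce L': L → L L'
  Add: L' → n n
  Add: L' → E L

No remaining common prefixes — done.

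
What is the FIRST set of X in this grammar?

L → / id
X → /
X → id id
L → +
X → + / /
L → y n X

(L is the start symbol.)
From X → /:
  - '/' is a terminal: add '/' and stop
From X → id id:
  - id is a terminal: add 'id' and stop
From X → + / /:
  - '+' is a terminal: add '+' and stop

Collecting: FIRST(X) = { '+', '/', 'id' }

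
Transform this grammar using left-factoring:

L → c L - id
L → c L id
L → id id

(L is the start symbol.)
Left-factoring transforms A → αβ₁ | αβ₂ into A → αA' and A' → β₁ | β₂
(α is the longest common prefix among the alternatives). Repeat until
no nonterminal has two alternatives with a common prefix.

Round 1: L has alternatives sharing prefix 'c L'. Introduce L': L → c L L'
  Add: L' → - id
  Add: L' → id

No remaining common prefixes — done.

Resulting grammar:
L → c L L'
L' → - id
L' → id
L → id id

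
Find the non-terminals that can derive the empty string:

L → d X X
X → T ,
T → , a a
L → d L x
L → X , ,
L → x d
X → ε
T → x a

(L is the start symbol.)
{ 'X' }

A non-terminal is nullable if it can derive ε (the empty string): either it has an ε-production, or it has a production whose right-hand side consists entirely of nullable non-terminals.

ε-productions: X → ε
So X is immediately nullable.
No further non-terminal can be added: every production for the remaining non-terminals contains a terminal or a non-nullable non-terminal.
Nullable = { 'X' }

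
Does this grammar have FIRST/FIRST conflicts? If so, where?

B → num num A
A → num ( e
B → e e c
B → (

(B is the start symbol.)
A FIRST/FIRST conflict occurs when two productions N → α and N → β for the same non-terminal have FIRST(α) ∩ FIRST(β) ≠ ∅ (with ε ∈ FIRST of a nullable right-hand side, so two nullable alternatives also conflict).

Productions for B:
  B → num num A: FIRST = { 'num' }
  B → e e c: FIRST = { 'e' }
  B → (: FIRST = { '(' }
A has only one production, so no FIRST/FIRST conflict is possible there.

All alternatives of each non-terminal have pairwise disjoint FIRST sets.

Answer: No FIRST/FIRST conflicts.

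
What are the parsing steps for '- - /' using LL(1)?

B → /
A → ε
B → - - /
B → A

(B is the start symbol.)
Stack is shown with the top on the left.

Stack    Input    Action
------------------------
B $      - - / $  output B → - - /
- - / $  - - / $  match '-'
- / $    - / $    match '-'
/ $      / $      match '/'
$        $        accept

The string is accepted.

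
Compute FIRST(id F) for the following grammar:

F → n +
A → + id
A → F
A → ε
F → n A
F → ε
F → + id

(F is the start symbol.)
{ 'id' }

To compute FIRST(id F), process the symbols left to right:
Symbol id is a terminal. Add 'id' and stop.
FIRST(id F) = { 'id' }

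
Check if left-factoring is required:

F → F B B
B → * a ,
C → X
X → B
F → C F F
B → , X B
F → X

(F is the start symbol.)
Left-factoring is needed when two productions for the same non-terminal
share a common prefix on the right-hand side.

Productions for F:
  F → F B B
  F → C F F
  F → X
Productions for B:
  B → * a ,
  B → , X B

No common prefixes found.

Answer: No, left-factoring is not needed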